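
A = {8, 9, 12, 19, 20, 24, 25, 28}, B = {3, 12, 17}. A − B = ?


A \ B = elements in A but not in B
A = {8, 9, 12, 19, 20, 24, 25, 28}
B = {3, 12, 17}
Remove from A any elements in B
A \ B = {8, 9, 19, 20, 24, 25, 28}

A \ B = {8, 9, 19, 20, 24, 25, 28}


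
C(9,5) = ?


C(n,k) = n! / (k!(n-k)!)
C(9,5) = 9! / (5!4!)
= 126

C(9,5) = 126


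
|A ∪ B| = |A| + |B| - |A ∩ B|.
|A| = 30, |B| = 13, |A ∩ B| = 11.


|A ∪ B| = |A| + |B| - |A ∩ B|
= 30 + 13 - 11
= 32

|A ∪ B| = 32


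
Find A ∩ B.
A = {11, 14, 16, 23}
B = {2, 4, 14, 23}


A ∩ B = elements in both A and B
A = {11, 14, 16, 23}
B = {2, 4, 14, 23}
A ∩ B = {14, 23}

A ∩ B = {14, 23}


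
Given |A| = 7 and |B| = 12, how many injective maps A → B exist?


An injection sends each of |A| = 7 inputs to a distinct output in B.
# injections = |B|·(|B|-1)·…·(|B|-|A|+1) = 12! / (12 - 7)!
= 12 × 11 × 10 × 9 × 8 × 7 × 6
= 3991680

Number of injections = 3991680


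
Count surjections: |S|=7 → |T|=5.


n = |S| = 7, k = |T| = 5. Surjections via inclusion-exclusion:
S(n,k) = Σ(-1)^i × C(k,i) × (k-i)^n, i=0 to k
i=0: (-1)^0×C(5,0)×5^7 = 78125
i=1: (-1)^1×C(5,1)×4^7 = -81920
i=2: (-1)^2×C(5,2)×3^7 = 21870
i=3: (-1)^3×C(5,3)×2^7 = -1280
i=4: (-1)^4×C(5,4)×1^7 = 5
i=5: (-1)^5×C(5,5)×0^7 = 0
Total = 16800

Number of surjections = 16800


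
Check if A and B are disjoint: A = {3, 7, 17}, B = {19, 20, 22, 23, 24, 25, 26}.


Disjoint means A ∩ B = ∅.
A ∩ B = ∅
A ∩ B = ∅, so A and B are disjoint.

Yes, A and B are disjoint


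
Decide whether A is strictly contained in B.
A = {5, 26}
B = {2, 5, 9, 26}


A ⊂ B requires: A ⊆ B AND A ≠ B.
A ⊆ B? Yes
A = B? No
A ⊂ B: Yes (A is a proper subset of B)

Yes, A ⊂ B


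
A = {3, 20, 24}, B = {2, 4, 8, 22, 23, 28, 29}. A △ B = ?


A △ B = (A \ B) ∪ (B \ A) = elements in exactly one of A or B
A \ B = {3, 20, 24}
B \ A = {2, 4, 8, 22, 23, 28, 29}
A △ B = {2, 3, 4, 8, 20, 22, 23, 24, 28, 29}

A △ B = {2, 3, 4, 8, 20, 22, 23, 24, 28, 29}


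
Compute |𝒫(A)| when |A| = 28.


Number of subsets = 2^n
= 2^28
= 268435456

|P(A)| = 268435456


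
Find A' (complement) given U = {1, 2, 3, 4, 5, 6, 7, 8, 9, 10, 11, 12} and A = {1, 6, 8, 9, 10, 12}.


Aᶜ = U \ A = elements in U but not in A
U = {1, 2, 3, 4, 5, 6, 7, 8, 9, 10, 11, 12}
A = {1, 6, 8, 9, 10, 12}
Aᶜ = {2, 3, 4, 5, 7, 11}

Aᶜ = {2, 3, 4, 5, 7, 11}


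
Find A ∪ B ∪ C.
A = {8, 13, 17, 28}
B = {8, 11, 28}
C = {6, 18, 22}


A ∪ B = {8, 11, 13, 17, 28}
(A ∪ B) ∪ C = {6, 8, 11, 13, 17, 18, 22, 28}

A ∪ B ∪ C = {6, 8, 11, 13, 17, 18, 22, 28}


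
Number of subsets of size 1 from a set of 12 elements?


C(n,k) = n! / (k!(n-k)!)
C(12,1) = 12! / (1!11!)
= 12

C(12,1) = 12


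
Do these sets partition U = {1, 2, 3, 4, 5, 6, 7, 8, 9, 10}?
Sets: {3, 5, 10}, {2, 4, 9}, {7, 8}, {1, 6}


A partition requires: (1) non-empty parts, (2) pairwise disjoint, (3) union = U
Parts: {3, 5, 10}, {2, 4, 9}, {7, 8}, {1, 6}
Union of parts: {1, 2, 3, 4, 5, 6, 7, 8, 9, 10}
U = {1, 2, 3, 4, 5, 6, 7, 8, 9, 10}
All non-empty? True
Pairwise disjoint? True
Covers U? True

Yes, valid partition


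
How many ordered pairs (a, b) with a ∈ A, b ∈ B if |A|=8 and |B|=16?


|A × B| = |A| × |B|
= 8 × 16
= 128

|A × B| = 128


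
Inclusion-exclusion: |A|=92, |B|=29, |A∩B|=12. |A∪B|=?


|A ∪ B| = |A| + |B| - |A ∩ B|
= 92 + 29 - 12
= 109

|A ∪ B| = 109


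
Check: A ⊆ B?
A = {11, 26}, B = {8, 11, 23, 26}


A ⊆ B means every element of A is in B.
All elements of A are in B.
So A ⊆ B.

Yes, A ⊆ B


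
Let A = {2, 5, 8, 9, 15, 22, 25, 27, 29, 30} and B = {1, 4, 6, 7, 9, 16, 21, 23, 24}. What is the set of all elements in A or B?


A ∪ B = all elements in A or B (or both)
A = {2, 5, 8, 9, 15, 22, 25, 27, 29, 30}
B = {1, 4, 6, 7, 9, 16, 21, 23, 24}
A ∪ B = {1, 2, 4, 5, 6, 7, 8, 9, 15, 16, 21, 22, 23, 24, 25, 27, 29, 30}

A ∪ B = {1, 2, 4, 5, 6, 7, 8, 9, 15, 16, 21, 22, 23, 24, 25, 27, 29, 30}


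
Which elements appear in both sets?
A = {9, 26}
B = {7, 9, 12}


A ∩ B = elements in both A and B
A = {9, 26}
B = {7, 9, 12}
A ∩ B = {9}

A ∩ B = {9}


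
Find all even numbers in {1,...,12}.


Checking each candidate:
Condition: even numbers in {1,...,12}
Result = {2, 4, 6, 8, 10, 12}

{2, 4, 6, 8, 10, 12}


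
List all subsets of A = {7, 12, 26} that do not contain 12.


A subset of A that omits 12 is a subset of A \ {12}, so there are 2^(n-1) = 2^2 = 4 of them.
Subsets excluding 12: ∅, {7}, {26}, {7, 26}

Subsets excluding 12 (4 total): ∅, {7}, {26}, {7, 26}


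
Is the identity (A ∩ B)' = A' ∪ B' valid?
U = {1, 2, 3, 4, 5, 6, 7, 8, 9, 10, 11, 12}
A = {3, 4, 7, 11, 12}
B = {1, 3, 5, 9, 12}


LHS: A ∩ B = {3, 12}
(A ∩ B)' = U \ (A ∩ B) = {1, 2, 4, 5, 6, 7, 8, 9, 10, 11}
A' = {1, 2, 5, 6, 8, 9, 10}, B' = {2, 4, 6, 7, 8, 10, 11}
Claimed RHS: A' ∪ B' = {1, 2, 4, 5, 6, 7, 8, 9, 10, 11}
Identity is VALID: LHS = RHS = {1, 2, 4, 5, 6, 7, 8, 9, 10, 11} ✓

Identity is valid. (A ∩ B)' = A' ∪ B' = {1, 2, 4, 5, 6, 7, 8, 9, 10, 11}


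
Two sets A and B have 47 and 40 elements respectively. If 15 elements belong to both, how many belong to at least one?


|A ∪ B| = |A| + |B| - |A ∩ B|
= 47 + 40 - 15
= 72

|A ∪ B| = 72


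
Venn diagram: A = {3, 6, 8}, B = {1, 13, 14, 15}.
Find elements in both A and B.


A = {3, 6, 8}
B = {1, 13, 14, 15}
Region: in both A and B
Elements: ∅

Elements in both A and B: ∅


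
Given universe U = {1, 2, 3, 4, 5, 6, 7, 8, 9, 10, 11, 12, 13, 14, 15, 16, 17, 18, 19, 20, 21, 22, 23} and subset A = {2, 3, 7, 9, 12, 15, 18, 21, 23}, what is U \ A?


Aᶜ = U \ A = elements in U but not in A
U = {1, 2, 3, 4, 5, 6, 7, 8, 9, 10, 11, 12, 13, 14, 15, 16, 17, 18, 19, 20, 21, 22, 23}
A = {2, 3, 7, 9, 12, 15, 18, 21, 23}
Aᶜ = {1, 4, 5, 6, 8, 10, 11, 13, 14, 16, 17, 19, 20, 22}

Aᶜ = {1, 4, 5, 6, 8, 10, 11, 13, 14, 16, 17, 19, 20, 22}


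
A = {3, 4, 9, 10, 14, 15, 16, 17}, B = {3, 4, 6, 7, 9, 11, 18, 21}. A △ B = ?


A △ B = (A \ B) ∪ (B \ A) = elements in exactly one of A or B
A \ B = {10, 14, 15, 16, 17}
B \ A = {6, 7, 11, 18, 21}
A △ B = {6, 7, 10, 11, 14, 15, 16, 17, 18, 21}

A △ B = {6, 7, 10, 11, 14, 15, 16, 17, 18, 21}


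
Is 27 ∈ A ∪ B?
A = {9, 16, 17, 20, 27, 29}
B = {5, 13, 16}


A = {9, 16, 17, 20, 27, 29}, B = {5, 13, 16}
A ∪ B = all elements in A or B
A ∪ B = {5, 9, 13, 16, 17, 20, 27, 29}
Checking if 27 ∈ A ∪ B
27 is in A ∪ B → True

27 ∈ A ∪ B


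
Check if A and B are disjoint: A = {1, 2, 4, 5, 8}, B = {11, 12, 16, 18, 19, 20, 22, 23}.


Disjoint means A ∩ B = ∅.
A ∩ B = ∅
A ∩ B = ∅, so A and B are disjoint.

Yes, A and B are disjoint


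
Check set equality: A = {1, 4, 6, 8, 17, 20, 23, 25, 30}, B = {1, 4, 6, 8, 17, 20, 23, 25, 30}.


Two sets are equal iff they have exactly the same elements.
A = {1, 4, 6, 8, 17, 20, 23, 25, 30}
B = {1, 4, 6, 8, 17, 20, 23, 25, 30}
Same elements → A = B

Yes, A = B


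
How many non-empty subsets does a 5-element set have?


Total subsets = 2^n = 2^5 = 32
Non-empty subsets exclude the empty set: 2^n - 1
= 32 - 1
= 31

Number of non-empty subsets = 31


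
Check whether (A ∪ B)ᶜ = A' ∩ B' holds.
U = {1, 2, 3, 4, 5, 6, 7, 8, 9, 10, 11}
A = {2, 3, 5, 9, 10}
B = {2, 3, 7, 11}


LHS: A ∪ B = {2, 3, 5, 7, 9, 10, 11}
(A ∪ B)' = U \ (A ∪ B) = {1, 4, 6, 8}
A' = {1, 4, 6, 7, 8, 11}, B' = {1, 4, 5, 6, 8, 9, 10}
Claimed RHS: A' ∩ B' = {1, 4, 6, 8}
Identity is VALID: LHS = RHS = {1, 4, 6, 8} ✓

Identity is valid. (A ∪ B)' = A' ∩ B' = {1, 4, 6, 8}


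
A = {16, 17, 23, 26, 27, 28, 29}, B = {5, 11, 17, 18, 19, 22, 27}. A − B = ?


A \ B = elements in A but not in B
A = {16, 17, 23, 26, 27, 28, 29}
B = {5, 11, 17, 18, 19, 22, 27}
Remove from A any elements in B
A \ B = {16, 23, 26, 28, 29}

A \ B = {16, 23, 26, 28, 29}


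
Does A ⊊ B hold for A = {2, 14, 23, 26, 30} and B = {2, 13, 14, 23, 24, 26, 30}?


A ⊂ B requires: A ⊆ B AND A ≠ B.
A ⊆ B? Yes
A = B? No
A ⊂ B: Yes (A is a proper subset of B)

Yes, A ⊂ B


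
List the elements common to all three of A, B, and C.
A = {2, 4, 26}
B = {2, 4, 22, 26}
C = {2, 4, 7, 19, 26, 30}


A ∩ B = {2, 4, 26}
(A ∩ B) ∩ C = {2, 4, 26}

A ∩ B ∩ C = {2, 4, 26}


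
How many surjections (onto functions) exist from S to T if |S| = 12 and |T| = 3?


n = |S| = 12, k = |T| = 3. Surjections via inclusion-exclusion:
S(n,k) = Σ(-1)^i × C(k,i) × (k-i)^n, i=0 to k
i=0: (-1)^0×C(3,0)×3^12 = 531441
i=1: (-1)^1×C(3,1)×2^12 = -12288
i=2: (-1)^2×C(3,2)×1^12 = 3
i=3: (-1)^3×C(3,3)×0^12 = 0
Total = 519156

Number of surjections = 519156


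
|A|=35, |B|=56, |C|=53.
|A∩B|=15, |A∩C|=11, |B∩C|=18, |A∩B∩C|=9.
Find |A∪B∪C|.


|A∪B∪C| = |A|+|B|+|C| - |A∩B|-|A∩C|-|B∩C| + |A∩B∩C|
= 35+56+53 - 15-11-18 + 9
= 144 - 44 + 9
= 109

|A ∪ B ∪ C| = 109


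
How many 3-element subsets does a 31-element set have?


C(n,k) = n! / (k!(n-k)!)
C(31,3) = 31! / (3!28!)
= 4495

C(31,3) = 4495


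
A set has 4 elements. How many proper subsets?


Total subsets = 2^n = 2^4 = 16
Proper subsets exclude the set itself: 2^n - 1
= 16 - 1
= 15

Number of proper subsets = 15


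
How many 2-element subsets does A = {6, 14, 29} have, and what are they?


|A| = 3, so A has C(3,2) = 3 subsets of size 2.
Enumerate by choosing 2 elements from A at a time:
{6, 14}, {6, 29}, {14, 29}

2-element subsets (3 total): {6, 14}, {6, 29}, {14, 29}


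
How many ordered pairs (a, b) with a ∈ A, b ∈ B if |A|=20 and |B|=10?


|A × B| = |A| × |B|
= 20 × 10
= 200

|A × B| = 200


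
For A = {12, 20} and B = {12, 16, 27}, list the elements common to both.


A ∩ B = elements in both A and B
A = {12, 20}
B = {12, 16, 27}
A ∩ B = {12}

A ∩ B = {12}


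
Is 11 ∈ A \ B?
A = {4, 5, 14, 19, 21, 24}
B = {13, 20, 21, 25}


A = {4, 5, 14, 19, 21, 24}, B = {13, 20, 21, 25}
A \ B = elements in A but not in B
A \ B = {4, 5, 14, 19, 24}
Checking if 11 ∈ A \ B
11 is not in A \ B → False

11 ∉ A \ B


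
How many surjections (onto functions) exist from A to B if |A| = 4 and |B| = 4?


n = |A| = 4, k = |B| = 4. Surjections via inclusion-exclusion:
S(n,k) = Σ(-1)^i × C(k,i) × (k-i)^n, i=0 to k
i=0: (-1)^0×C(4,0)×4^4 = 256
i=1: (-1)^1×C(4,1)×3^4 = -324
i=2: (-1)^2×C(4,2)×2^4 = 96
i=3: (-1)^3×C(4,3)×1^4 = -4
i=4: (-1)^4×C(4,4)×0^4 = 0
Total = 24

Number of surjections = 24


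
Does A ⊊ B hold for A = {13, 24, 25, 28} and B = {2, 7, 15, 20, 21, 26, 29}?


A ⊂ B requires: A ⊆ B AND A ≠ B.
A ⊆ B? No
A ⊄ B, so A is not a proper subset.

No, A is not a proper subset of B


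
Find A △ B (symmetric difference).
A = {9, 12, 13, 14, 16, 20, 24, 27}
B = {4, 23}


A △ B = (A \ B) ∪ (B \ A) = elements in exactly one of A or B
A \ B = {9, 12, 13, 14, 16, 20, 24, 27}
B \ A = {4, 23}
A △ B = {4, 9, 12, 13, 14, 16, 20, 23, 24, 27}

A △ B = {4, 9, 12, 13, 14, 16, 20, 23, 24, 27}


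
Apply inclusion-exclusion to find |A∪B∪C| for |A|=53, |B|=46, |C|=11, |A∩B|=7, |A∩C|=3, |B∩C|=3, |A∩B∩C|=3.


|A∪B∪C| = |A|+|B|+|C| - |A∩B|-|A∩C|-|B∩C| + |A∩B∩C|
= 53+46+11 - 7-3-3 + 3
= 110 - 13 + 3
= 100

|A ∪ B ∪ C| = 100


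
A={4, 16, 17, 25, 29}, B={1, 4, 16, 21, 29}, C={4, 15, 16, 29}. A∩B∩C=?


A ∩ B = {4, 16, 29}
(A ∩ B) ∩ C = {4, 16, 29}

A ∩ B ∩ C = {4, 16, 29}


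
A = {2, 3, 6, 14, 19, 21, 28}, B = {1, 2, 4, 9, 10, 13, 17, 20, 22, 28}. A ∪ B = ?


A ∪ B = all elements in A or B (or both)
A = {2, 3, 6, 14, 19, 21, 28}
B = {1, 2, 4, 9, 10, 13, 17, 20, 22, 28}
A ∪ B = {1, 2, 3, 4, 6, 9, 10, 13, 14, 17, 19, 20, 21, 22, 28}

A ∪ B = {1, 2, 3, 4, 6, 9, 10, 13, 14, 17, 19, 20, 21, 22, 28}


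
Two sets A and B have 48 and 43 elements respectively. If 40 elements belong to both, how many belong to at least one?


|A ∪ B| = |A| + |B| - |A ∩ B|
= 48 + 43 - 40
= 51

|A ∪ B| = 51


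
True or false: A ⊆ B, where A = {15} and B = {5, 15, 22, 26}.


A ⊆ B means every element of A is in B.
All elements of A are in B.
So A ⊆ B.

Yes, A ⊆ B


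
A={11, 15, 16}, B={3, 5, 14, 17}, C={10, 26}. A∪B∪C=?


A ∪ B = {3, 5, 11, 14, 15, 16, 17}
(A ∪ B) ∪ C = {3, 5, 10, 11, 14, 15, 16, 17, 26}

A ∪ B ∪ C = {3, 5, 10, 11, 14, 15, 16, 17, 26}


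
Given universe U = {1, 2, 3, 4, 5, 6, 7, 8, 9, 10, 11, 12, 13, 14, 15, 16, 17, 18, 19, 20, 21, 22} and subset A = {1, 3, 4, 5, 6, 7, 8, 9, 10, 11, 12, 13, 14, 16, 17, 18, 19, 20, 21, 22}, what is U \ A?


Aᶜ = U \ A = elements in U but not in A
U = {1, 2, 3, 4, 5, 6, 7, 8, 9, 10, 11, 12, 13, 14, 15, 16, 17, 18, 19, 20, 21, 22}
A = {1, 3, 4, 5, 6, 7, 8, 9, 10, 11, 12, 13, 14, 16, 17, 18, 19, 20, 21, 22}
Aᶜ = {2, 15}

Aᶜ = {2, 15}


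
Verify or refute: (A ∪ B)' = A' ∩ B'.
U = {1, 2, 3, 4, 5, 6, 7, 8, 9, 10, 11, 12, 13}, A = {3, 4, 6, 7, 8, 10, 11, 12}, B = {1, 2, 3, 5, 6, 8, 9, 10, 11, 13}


LHS: A ∪ B = {1, 2, 3, 4, 5, 6, 7, 8, 9, 10, 11, 12, 13}
(A ∪ B)' = U \ (A ∪ B) = ∅
A' = {1, 2, 5, 9, 13}, B' = {4, 7, 12}
Claimed RHS: A' ∩ B' = ∅
Identity is VALID: LHS = RHS = ∅ ✓

Identity is valid. (A ∪ B)' = A' ∩ B' = ∅


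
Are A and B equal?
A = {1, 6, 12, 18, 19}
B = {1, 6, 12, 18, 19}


Two sets are equal iff they have exactly the same elements.
A = {1, 6, 12, 18, 19}
B = {1, 6, 12, 18, 19}
Same elements → A = B

Yes, A = B


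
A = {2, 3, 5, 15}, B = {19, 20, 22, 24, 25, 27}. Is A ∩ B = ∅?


Disjoint means A ∩ B = ∅.
A ∩ B = ∅
A ∩ B = ∅, so A and B are disjoint.

Yes, A and B are disjoint


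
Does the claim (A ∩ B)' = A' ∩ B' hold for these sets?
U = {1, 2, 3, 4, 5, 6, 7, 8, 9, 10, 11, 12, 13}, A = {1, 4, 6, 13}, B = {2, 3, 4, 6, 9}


LHS: A ∩ B = {4, 6}
(A ∩ B)' = U \ (A ∩ B) = {1, 2, 3, 5, 7, 8, 9, 10, 11, 12, 13}
A' = {2, 3, 5, 7, 8, 9, 10, 11, 12}, B' = {1, 5, 7, 8, 10, 11, 12, 13}
Claimed RHS: A' ∩ B' = {5, 7, 8, 10, 11, 12}
Identity is INVALID: LHS = {1, 2, 3, 5, 7, 8, 9, 10, 11, 12, 13} but the RHS claimed here equals {5, 7, 8, 10, 11, 12}. The correct form is (A ∩ B)' = A' ∪ B'.

Identity is invalid: (A ∩ B)' = {1, 2, 3, 5, 7, 8, 9, 10, 11, 12, 13} but A' ∩ B' = {5, 7, 8, 10, 11, 12}. The correct De Morgan law is (A ∩ B)' = A' ∪ B'.


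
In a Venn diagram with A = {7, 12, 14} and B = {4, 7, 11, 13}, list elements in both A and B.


A = {7, 12, 14}
B = {4, 7, 11, 13}
Region: in both A and B
Elements: {7}

Elements in both A and B: {7}


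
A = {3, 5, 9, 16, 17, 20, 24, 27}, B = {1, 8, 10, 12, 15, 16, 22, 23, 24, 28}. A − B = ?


A \ B = elements in A but not in B
A = {3, 5, 9, 16, 17, 20, 24, 27}
B = {1, 8, 10, 12, 15, 16, 22, 23, 24, 28}
Remove from A any elements in B
A \ B = {3, 5, 9, 17, 20, 27}

A \ B = {3, 5, 9, 17, 20, 27}


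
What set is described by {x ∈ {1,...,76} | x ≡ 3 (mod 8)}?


Checking each candidate:
Condition: x in {1,...,76} with x ≡ 3 (mod 8)
Result = {3, 11, 19, 27, 35, 43, 51, 59, 67, 75}

{3, 11, 19, 27, 35, 43, 51, 59, 67, 75}


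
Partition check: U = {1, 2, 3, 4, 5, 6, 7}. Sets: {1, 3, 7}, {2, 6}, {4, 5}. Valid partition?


A partition requires: (1) non-empty parts, (2) pairwise disjoint, (3) union = U
Parts: {1, 3, 7}, {2, 6}, {4, 5}
Union of parts: {1, 2, 3, 4, 5, 6, 7}
U = {1, 2, 3, 4, 5, 6, 7}
All non-empty? True
Pairwise disjoint? True
Covers U? True

Yes, valid partition


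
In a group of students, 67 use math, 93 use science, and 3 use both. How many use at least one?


|A ∪ B| = |A| + |B| - |A ∩ B|
= 67 + 93 - 3
= 157

|A ∪ B| = 157


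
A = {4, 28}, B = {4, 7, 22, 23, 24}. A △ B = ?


A △ B = (A \ B) ∪ (B \ A) = elements in exactly one of A or B
A \ B = {28}
B \ A = {7, 22, 23, 24}
A △ B = {7, 22, 23, 24, 28}

A △ B = {7, 22, 23, 24, 28}


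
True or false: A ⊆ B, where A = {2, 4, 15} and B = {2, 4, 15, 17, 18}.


A ⊆ B means every element of A is in B.
All elements of A are in B.
So A ⊆ B.

Yes, A ⊆ B


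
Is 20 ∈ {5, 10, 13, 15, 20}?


A = {5, 10, 13, 15, 20}
Checking if 20 is in A
20 is in A → True

20 ∈ A


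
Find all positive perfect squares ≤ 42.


Checking each candidate:
Condition: positive perfect squares ≤ 42
Result = {1, 4, 9, 16, 25, 36}

{1, 4, 9, 16, 25, 36}


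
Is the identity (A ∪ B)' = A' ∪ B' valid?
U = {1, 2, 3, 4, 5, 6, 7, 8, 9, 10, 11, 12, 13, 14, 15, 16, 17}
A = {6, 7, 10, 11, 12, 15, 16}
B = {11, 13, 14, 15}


LHS: A ∪ B = {6, 7, 10, 11, 12, 13, 14, 15, 16}
(A ∪ B)' = U \ (A ∪ B) = {1, 2, 3, 4, 5, 8, 9, 17}
A' = {1, 2, 3, 4, 5, 8, 9, 13, 14, 17}, B' = {1, 2, 3, 4, 5, 6, 7, 8, 9, 10, 12, 16, 17}
Claimed RHS: A' ∪ B' = {1, 2, 3, 4, 5, 6, 7, 8, 9, 10, 12, 13, 14, 16, 17}
Identity is INVALID: LHS = {1, 2, 3, 4, 5, 8, 9, 17} but the RHS claimed here equals {1, 2, 3, 4, 5, 6, 7, 8, 9, 10, 12, 13, 14, 16, 17}. The correct form is (A ∪ B)' = A' ∩ B'.

Identity is invalid: (A ∪ B)' = {1, 2, 3, 4, 5, 8, 9, 17} but A' ∪ B' = {1, 2, 3, 4, 5, 6, 7, 8, 9, 10, 12, 13, 14, 16, 17}. The correct De Morgan law is (A ∪ B)' = A' ∩ B'.


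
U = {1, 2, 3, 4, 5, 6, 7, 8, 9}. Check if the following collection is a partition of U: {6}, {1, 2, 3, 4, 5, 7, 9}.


A partition requires: (1) non-empty parts, (2) pairwise disjoint, (3) union = U
Parts: {6}, {1, 2, 3, 4, 5, 7, 9}
Union of parts: {1, 2, 3, 4, 5, 6, 7, 9}
U = {1, 2, 3, 4, 5, 6, 7, 8, 9}
All non-empty? True
Pairwise disjoint? True
Covers U? False

No, not a valid partition


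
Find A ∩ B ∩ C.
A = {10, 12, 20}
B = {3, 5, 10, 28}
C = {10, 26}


A ∩ B = {10}
(A ∩ B) ∩ C = {10}

A ∩ B ∩ C = {10}


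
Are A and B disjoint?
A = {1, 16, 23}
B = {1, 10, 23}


Disjoint means A ∩ B = ∅.
A ∩ B = {1, 23}
A ∩ B ≠ ∅, so A and B are NOT disjoint.

No, A and B are not disjoint (A ∩ B = {1, 23})


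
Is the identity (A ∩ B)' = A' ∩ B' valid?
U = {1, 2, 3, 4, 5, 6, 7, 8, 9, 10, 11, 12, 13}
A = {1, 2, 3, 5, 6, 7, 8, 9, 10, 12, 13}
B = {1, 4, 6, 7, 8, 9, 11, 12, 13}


LHS: A ∩ B = {1, 6, 7, 8, 9, 12, 13}
(A ∩ B)' = U \ (A ∩ B) = {2, 3, 4, 5, 10, 11}
A' = {4, 11}, B' = {2, 3, 5, 10}
Claimed RHS: A' ∩ B' = ∅
Identity is INVALID: LHS = {2, 3, 4, 5, 10, 11} but the RHS claimed here equals ∅. The correct form is (A ∩ B)' = A' ∪ B'.

Identity is invalid: (A ∩ B)' = {2, 3, 4, 5, 10, 11} but A' ∩ B' = ∅. The correct De Morgan law is (A ∩ B)' = A' ∪ B'.


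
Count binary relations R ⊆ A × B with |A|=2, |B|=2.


A relation from A to B is any subset of A × B.
|A × B| = 2 × 2 = 4
# relations = 2^|A × B| = 2^4 = 16

Number of relations = 16


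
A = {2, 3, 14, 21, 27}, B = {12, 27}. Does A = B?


Two sets are equal iff they have exactly the same elements.
A = {2, 3, 14, 21, 27}
B = {12, 27}
Differences: {2, 3, 12, 14, 21}
A ≠ B

No, A ≠ B


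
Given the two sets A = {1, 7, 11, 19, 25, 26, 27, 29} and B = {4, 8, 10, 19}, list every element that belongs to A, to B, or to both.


A ∪ B = all elements in A or B (or both)
A = {1, 7, 11, 19, 25, 26, 27, 29}
B = {4, 8, 10, 19}
A ∪ B = {1, 4, 7, 8, 10, 11, 19, 25, 26, 27, 29}

A ∪ B = {1, 4, 7, 8, 10, 11, 19, 25, 26, 27, 29}


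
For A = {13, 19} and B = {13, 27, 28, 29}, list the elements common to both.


A ∩ B = elements in both A and B
A = {13, 19}
B = {13, 27, 28, 29}
A ∩ B = {13}

A ∩ B = {13}


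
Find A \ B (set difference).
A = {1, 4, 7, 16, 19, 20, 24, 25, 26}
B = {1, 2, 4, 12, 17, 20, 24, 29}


A \ B = elements in A but not in B
A = {1, 4, 7, 16, 19, 20, 24, 25, 26}
B = {1, 2, 4, 12, 17, 20, 24, 29}
Remove from A any elements in B
A \ B = {7, 16, 19, 25, 26}

A \ B = {7, 16, 19, 25, 26}


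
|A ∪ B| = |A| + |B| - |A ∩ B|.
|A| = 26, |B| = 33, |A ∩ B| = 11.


|A ∪ B| = |A| + |B| - |A ∩ B|
= 26 + 33 - 11
= 48

|A ∪ B| = 48


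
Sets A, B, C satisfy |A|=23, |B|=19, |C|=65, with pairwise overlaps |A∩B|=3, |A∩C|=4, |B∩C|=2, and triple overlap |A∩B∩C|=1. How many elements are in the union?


|A∪B∪C| = |A|+|B|+|C| - |A∩B|-|A∩C|-|B∩C| + |A∩B∩C|
= 23+19+65 - 3-4-2 + 1
= 107 - 9 + 1
= 99

|A ∪ B ∪ C| = 99


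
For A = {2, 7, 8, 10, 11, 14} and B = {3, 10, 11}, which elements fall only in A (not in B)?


A = {2, 7, 8, 10, 11, 14}
B = {3, 10, 11}
Region: only in A (not in B)
Elements: {2, 7, 8, 14}

Elements only in A (not in B): {2, 7, 8, 14}


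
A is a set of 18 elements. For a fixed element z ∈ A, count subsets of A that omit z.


Subsets of A avoiding z are subsets of A \ {z}, which has 17 elements.
Count = 2^(n-1) = 2^17
= 131072

Number of subsets avoiding z = 131072


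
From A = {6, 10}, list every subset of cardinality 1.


|A| = 2, so A has C(2,1) = 2 subsets of size 1.
Enumerate by choosing 1 elements from A at a time:
{6}, {10}

1-element subsets (2 total): {6}, {10}


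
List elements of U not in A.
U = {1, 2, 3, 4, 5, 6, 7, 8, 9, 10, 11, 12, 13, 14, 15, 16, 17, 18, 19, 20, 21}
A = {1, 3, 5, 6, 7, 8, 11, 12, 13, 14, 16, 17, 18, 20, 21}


Aᶜ = U \ A = elements in U but not in A
U = {1, 2, 3, 4, 5, 6, 7, 8, 9, 10, 11, 12, 13, 14, 15, 16, 17, 18, 19, 20, 21}
A = {1, 3, 5, 6, 7, 8, 11, 12, 13, 14, 16, 17, 18, 20, 21}
Aᶜ = {2, 4, 9, 10, 15, 19}

Aᶜ = {2, 4, 9, 10, 15, 19}


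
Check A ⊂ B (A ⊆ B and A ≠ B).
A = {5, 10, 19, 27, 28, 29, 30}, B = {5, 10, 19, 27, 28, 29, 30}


A ⊂ B requires: A ⊆ B AND A ≠ B.
A ⊆ B? Yes
A = B? Yes
A = B, so A is not a PROPER subset.

No, A is not a proper subset of B


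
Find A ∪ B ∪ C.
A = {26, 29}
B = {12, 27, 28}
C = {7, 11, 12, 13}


A ∪ B = {12, 26, 27, 28, 29}
(A ∪ B) ∪ C = {7, 11, 12, 13, 26, 27, 28, 29}

A ∪ B ∪ C = {7, 11, 12, 13, 26, 27, 28, 29}


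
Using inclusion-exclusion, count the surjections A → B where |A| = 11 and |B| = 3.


n = |A| = 11, k = |B| = 3. Surjections via inclusion-exclusion:
S(n,k) = Σ(-1)^i × C(k,i) × (k-i)^n, i=0 to k
i=0: (-1)^0×C(3,0)×3^11 = 177147
i=1: (-1)^1×C(3,1)×2^11 = -6144
i=2: (-1)^2×C(3,2)×1^11 = 3
i=3: (-1)^3×C(3,3)×0^11 = 0
Total = 171006

Number of surjections = 171006


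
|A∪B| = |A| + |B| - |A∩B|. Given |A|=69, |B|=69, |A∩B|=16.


|A ∪ B| = |A| + |B| - |A ∩ B|
= 69 + 69 - 16
= 122

|A ∪ B| = 122


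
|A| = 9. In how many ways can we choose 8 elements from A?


C(n,k) = n! / (k!(n-k)!)
C(9,8) = 9! / (8!1!)
= 9

C(9,8) = 9


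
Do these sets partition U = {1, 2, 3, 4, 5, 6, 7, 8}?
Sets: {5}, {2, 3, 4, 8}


A partition requires: (1) non-empty parts, (2) pairwise disjoint, (3) union = U
Parts: {5}, {2, 3, 4, 8}
Union of parts: {2, 3, 4, 5, 8}
U = {1, 2, 3, 4, 5, 6, 7, 8}
All non-empty? True
Pairwise disjoint? True
Covers U? False

No, not a valid partition


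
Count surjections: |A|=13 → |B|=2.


n = |A| = 13, k = |B| = 2. Surjections via inclusion-exclusion:
S(n,k) = Σ(-1)^i × C(k,i) × (k-i)^n, i=0 to k
i=0: (-1)^0×C(2,0)×2^13 = 8192
i=1: (-1)^1×C(2,1)×1^13 = -2
i=2: (-1)^2×C(2,2)×0^13 = 0
Total = 8190

Number of surjections = 8190


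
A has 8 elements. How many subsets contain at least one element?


Total subsets = 2^n = 2^8 = 256
Non-empty subsets exclude the empty set: 2^n - 1
= 256 - 1
= 255

Number of non-empty subsets = 255


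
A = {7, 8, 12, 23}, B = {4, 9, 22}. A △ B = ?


A △ B = (A \ B) ∪ (B \ A) = elements in exactly one of A or B
A \ B = {7, 8, 12, 23}
B \ A = {4, 9, 22}
A △ B = {4, 7, 8, 9, 12, 22, 23}

A △ B = {4, 7, 8, 9, 12, 22, 23}


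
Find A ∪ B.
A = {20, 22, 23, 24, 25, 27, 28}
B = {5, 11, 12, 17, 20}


A ∪ B = all elements in A or B (or both)
A = {20, 22, 23, 24, 25, 27, 28}
B = {5, 11, 12, 17, 20}
A ∪ B = {5, 11, 12, 17, 20, 22, 23, 24, 25, 27, 28}

A ∪ B = {5, 11, 12, 17, 20, 22, 23, 24, 25, 27, 28}


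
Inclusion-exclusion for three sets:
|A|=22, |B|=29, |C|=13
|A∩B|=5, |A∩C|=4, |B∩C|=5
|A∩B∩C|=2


|A∪B∪C| = |A|+|B|+|C| - |A∩B|-|A∩C|-|B∩C| + |A∩B∩C|
= 22+29+13 - 5-4-5 + 2
= 64 - 14 + 2
= 52

|A ∪ B ∪ C| = 52


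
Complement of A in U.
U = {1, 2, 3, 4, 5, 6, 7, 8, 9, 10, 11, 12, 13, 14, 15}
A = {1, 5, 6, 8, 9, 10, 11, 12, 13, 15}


Aᶜ = U \ A = elements in U but not in A
U = {1, 2, 3, 4, 5, 6, 7, 8, 9, 10, 11, 12, 13, 14, 15}
A = {1, 5, 6, 8, 9, 10, 11, 12, 13, 15}
Aᶜ = {2, 3, 4, 7, 14}

Aᶜ = {2, 3, 4, 7, 14}


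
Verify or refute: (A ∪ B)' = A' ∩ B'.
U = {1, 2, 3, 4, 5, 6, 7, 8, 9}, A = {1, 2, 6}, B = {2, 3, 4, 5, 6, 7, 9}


LHS: A ∪ B = {1, 2, 3, 4, 5, 6, 7, 9}
(A ∪ B)' = U \ (A ∪ B) = {8}
A' = {3, 4, 5, 7, 8, 9}, B' = {1, 8}
Claimed RHS: A' ∩ B' = {8}
Identity is VALID: LHS = RHS = {8} ✓

Identity is valid. (A ∪ B)' = A' ∩ B' = {8}


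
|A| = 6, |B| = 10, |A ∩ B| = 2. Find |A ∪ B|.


|A ∪ B| = |A| + |B| - |A ∩ B|
= 6 + 10 - 2
= 14

|A ∪ B| = 14


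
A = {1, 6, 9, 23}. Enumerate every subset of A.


|A| = 4, so |P(A)| = 2^4 = 16
Enumerate subsets by cardinality (0 to 4):
∅, {1}, {6}, {9}, {23}, {1, 6}, {1, 9}, {1, 23}, {6, 9}, {6, 23}, {9, 23}, {1, 6, 9}, {1, 6, 23}, {1, 9, 23}, {6, 9, 23}, {1, 6, 9, 23}

P(A) has 16 subsets: ∅, {1}, {6}, {9}, {23}, {1, 6}, {1, 9}, {1, 23}, {6, 9}, {6, 23}, {9, 23}, {1, 6, 9}, {1, 6, 23}, {1, 9, 23}, {6, 9, 23}, {1, 6, 9, 23}


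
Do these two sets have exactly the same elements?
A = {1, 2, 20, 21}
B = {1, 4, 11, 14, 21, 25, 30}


Two sets are equal iff they have exactly the same elements.
A = {1, 2, 20, 21}
B = {1, 4, 11, 14, 21, 25, 30}
Differences: {2, 4, 11, 14, 20, 25, 30}
A ≠ B

No, A ≠ B


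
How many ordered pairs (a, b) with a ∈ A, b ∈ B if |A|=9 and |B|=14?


|A × B| = |A| × |B|
= 9 × 14
= 126

|A × B| = 126


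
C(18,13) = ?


C(n,k) = n! / (k!(n-k)!)
C(18,13) = 18! / (13!5!)
= 8568

C(18,13) = 8568


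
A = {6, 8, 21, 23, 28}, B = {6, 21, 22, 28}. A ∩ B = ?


A ∩ B = elements in both A and B
A = {6, 8, 21, 23, 28}
B = {6, 21, 22, 28}
A ∩ B = {6, 21, 28}

A ∩ B = {6, 21, 28}


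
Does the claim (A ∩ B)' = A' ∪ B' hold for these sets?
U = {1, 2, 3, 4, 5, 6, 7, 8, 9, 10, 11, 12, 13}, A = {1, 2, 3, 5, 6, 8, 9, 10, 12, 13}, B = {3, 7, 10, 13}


LHS: A ∩ B = {3, 10, 13}
(A ∩ B)' = U \ (A ∩ B) = {1, 2, 4, 5, 6, 7, 8, 9, 11, 12}
A' = {4, 7, 11}, B' = {1, 2, 4, 5, 6, 8, 9, 11, 12}
Claimed RHS: A' ∪ B' = {1, 2, 4, 5, 6, 7, 8, 9, 11, 12}
Identity is VALID: LHS = RHS = {1, 2, 4, 5, 6, 7, 8, 9, 11, 12} ✓

Identity is valid. (A ∩ B)' = A' ∪ B' = {1, 2, 4, 5, 6, 7, 8, 9, 11, 12}


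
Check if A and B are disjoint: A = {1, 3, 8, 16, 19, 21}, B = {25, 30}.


Disjoint means A ∩ B = ∅.
A ∩ B = ∅
A ∩ B = ∅, so A and B are disjoint.

Yes, A and B are disjoint


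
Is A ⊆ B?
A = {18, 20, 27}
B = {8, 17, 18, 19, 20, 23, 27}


A ⊆ B means every element of A is in B.
All elements of A are in B.
So A ⊆ B.

Yes, A ⊆ B


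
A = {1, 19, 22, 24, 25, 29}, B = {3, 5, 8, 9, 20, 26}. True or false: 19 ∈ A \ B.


A = {1, 19, 22, 24, 25, 29}, B = {3, 5, 8, 9, 20, 26}
A \ B = elements in A but not in B
A \ B = {1, 19, 22, 24, 25, 29}
Checking if 19 ∈ A \ B
19 is in A \ B → True

19 ∈ A \ B


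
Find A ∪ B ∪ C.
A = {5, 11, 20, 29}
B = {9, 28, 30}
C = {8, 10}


A ∪ B = {5, 9, 11, 20, 28, 29, 30}
(A ∪ B) ∪ C = {5, 8, 9, 10, 11, 20, 28, 29, 30}

A ∪ B ∪ C = {5, 8, 9, 10, 11, 20, 28, 29, 30}


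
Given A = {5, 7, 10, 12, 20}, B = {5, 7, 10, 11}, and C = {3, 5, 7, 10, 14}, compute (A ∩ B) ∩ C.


A ∩ B = {5, 7, 10}
(A ∩ B) ∩ C = {5, 7, 10}

A ∩ B ∩ C = {5, 7, 10}


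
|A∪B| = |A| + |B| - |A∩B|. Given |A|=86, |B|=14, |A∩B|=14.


|A ∪ B| = |A| + |B| - |A ∩ B|
= 86 + 14 - 14
= 86

|A ∪ B| = 86


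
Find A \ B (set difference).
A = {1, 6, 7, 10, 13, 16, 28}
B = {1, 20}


A \ B = elements in A but not in B
A = {1, 6, 7, 10, 13, 16, 28}
B = {1, 20}
Remove from A any elements in B
A \ B = {6, 7, 10, 13, 16, 28}

A \ B = {6, 7, 10, 13, 16, 28}


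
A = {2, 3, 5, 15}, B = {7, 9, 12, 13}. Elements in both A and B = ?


A = {2, 3, 5, 15}
B = {7, 9, 12, 13}
Region: in both A and B
Elements: ∅

Elements in both A and B: ∅


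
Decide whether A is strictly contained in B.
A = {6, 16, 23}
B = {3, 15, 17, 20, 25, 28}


A ⊂ B requires: A ⊆ B AND A ≠ B.
A ⊆ B? No
A ⊄ B, so A is not a proper subset.

No, A is not a proper subset of B


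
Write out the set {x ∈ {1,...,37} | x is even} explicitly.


Checking each candidate:
Condition: even numbers in {1,...,37}
Result = {2, 4, 6, 8, 10, 12, 14, 16, 18, 20, 22, 24, 26, 28, 30, 32, 34, 36}

{2, 4, 6, 8, 10, 12, 14, 16, 18, 20, 22, 24, 26, 28, 30, 32, 34, 36}


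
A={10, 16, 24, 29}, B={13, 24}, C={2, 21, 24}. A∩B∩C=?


A ∩ B = {24}
(A ∩ B) ∩ C = {24}

A ∩ B ∩ C = {24}


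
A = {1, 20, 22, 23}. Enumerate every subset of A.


|A| = 4, so |P(A)| = 2^4 = 16
Enumerate subsets by cardinality (0 to 4):
∅, {1}, {20}, {22}, {23}, {1, 20}, {1, 22}, {1, 23}, {20, 22}, {20, 23}, {22, 23}, {1, 20, 22}, {1, 20, 23}, {1, 22, 23}, {20, 22, 23}, {1, 20, 22, 23}

P(A) has 16 subsets: ∅, {1}, {20}, {22}, {23}, {1, 20}, {1, 22}, {1, 23}, {20, 22}, {20, 23}, {22, 23}, {1, 20, 22}, {1, 20, 23}, {1, 22, 23}, {20, 22, 23}, {1, 20, 22, 23}


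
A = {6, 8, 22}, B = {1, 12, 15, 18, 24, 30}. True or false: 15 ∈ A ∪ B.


A = {6, 8, 22}, B = {1, 12, 15, 18, 24, 30}
A ∪ B = all elements in A or B
A ∪ B = {1, 6, 8, 12, 15, 18, 22, 24, 30}
Checking if 15 ∈ A ∪ B
15 is in A ∪ B → True

15 ∈ A ∪ B


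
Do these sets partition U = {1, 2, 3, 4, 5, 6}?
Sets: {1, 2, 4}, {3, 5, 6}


A partition requires: (1) non-empty parts, (2) pairwise disjoint, (3) union = U
Parts: {1, 2, 4}, {3, 5, 6}
Union of parts: {1, 2, 3, 4, 5, 6}
U = {1, 2, 3, 4, 5, 6}
All non-empty? True
Pairwise disjoint? True
Covers U? True

Yes, valid partition


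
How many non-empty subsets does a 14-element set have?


Total subsets = 2^n = 2^14 = 16384
Non-empty subsets exclude the empty set: 2^n - 1
= 16384 - 1
= 16383

Number of non-empty subsets = 16383


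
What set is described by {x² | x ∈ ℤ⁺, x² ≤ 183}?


Checking each candidate:
Condition: positive perfect squares ≤ 183
Result = {1, 4, 9, 16, 25, 36, 49, 64, 81, 100, 121, 144, 169}

{1, 4, 9, 16, 25, 36, 49, 64, 81, 100, 121, 144, 169}


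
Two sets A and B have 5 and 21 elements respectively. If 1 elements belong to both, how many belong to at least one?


|A ∪ B| = |A| + |B| - |A ∩ B|
= 5 + 21 - 1
= 25

|A ∪ B| = 25


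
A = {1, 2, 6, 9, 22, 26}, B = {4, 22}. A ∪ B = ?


A ∪ B = all elements in A or B (or both)
A = {1, 2, 6, 9, 22, 26}
B = {4, 22}
A ∪ B = {1, 2, 4, 6, 9, 22, 26}

A ∪ B = {1, 2, 4, 6, 9, 22, 26}


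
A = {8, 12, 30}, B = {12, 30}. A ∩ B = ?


A ∩ B = elements in both A and B
A = {8, 12, 30}
B = {12, 30}
A ∩ B = {12, 30}

A ∩ B = {12, 30}


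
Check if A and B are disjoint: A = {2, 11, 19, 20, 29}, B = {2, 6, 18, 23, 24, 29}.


Disjoint means A ∩ B = ∅.
A ∩ B = {2, 29}
A ∩ B ≠ ∅, so A and B are NOT disjoint.

No, A and B are not disjoint (A ∩ B = {2, 29})


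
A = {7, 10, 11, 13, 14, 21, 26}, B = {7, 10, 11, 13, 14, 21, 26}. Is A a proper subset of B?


A ⊂ B requires: A ⊆ B AND A ≠ B.
A ⊆ B? Yes
A = B? Yes
A = B, so A is not a PROPER subset.

No, A is not a proper subset of B


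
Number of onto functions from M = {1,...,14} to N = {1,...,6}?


n = |M| = 14, k = |N| = 6. Surjections via inclusion-exclusion:
S(n,k) = Σ(-1)^i × C(k,i) × (k-i)^n, i=0 to k
i=0: (-1)^0×C(6,0)×6^14 = 78364164096
i=1: (-1)^1×C(6,1)×5^14 = -36621093750
i=2: (-1)^2×C(6,2)×4^14 = 4026531840
i=3: (-1)^3×C(6,3)×3^14 = -95659380
i=4: (-1)^4×C(6,4)×2^14 = 245760
i=5: (-1)^5×C(6,5)×1^14 = -6
i=6: (-1)^6×C(6,6)×0^14 = 0
Total = 45674188560

Number of surjections = 45674188560


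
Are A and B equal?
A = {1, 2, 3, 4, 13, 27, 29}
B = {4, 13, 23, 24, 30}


Two sets are equal iff they have exactly the same elements.
A = {1, 2, 3, 4, 13, 27, 29}
B = {4, 13, 23, 24, 30}
Differences: {1, 2, 3, 23, 24, 27, 29, 30}
A ≠ B

No, A ≠ B


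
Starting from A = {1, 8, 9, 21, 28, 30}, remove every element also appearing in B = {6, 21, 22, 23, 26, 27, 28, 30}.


A \ B = elements in A but not in B
A = {1, 8, 9, 21, 28, 30}
B = {6, 21, 22, 23, 26, 27, 28, 30}
Remove from A any elements in B
A \ B = {1, 8, 9}

A \ B = {1, 8, 9}


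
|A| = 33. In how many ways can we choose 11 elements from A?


C(n,k) = n! / (k!(n-k)!)
C(33,11) = 33! / (11!22!)
= 193536720

C(33,11) = 193536720


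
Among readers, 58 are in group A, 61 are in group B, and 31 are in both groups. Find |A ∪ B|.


|A ∪ B| = |A| + |B| - |A ∩ B|
= 58 + 61 - 31
= 88

|A ∪ B| = 88


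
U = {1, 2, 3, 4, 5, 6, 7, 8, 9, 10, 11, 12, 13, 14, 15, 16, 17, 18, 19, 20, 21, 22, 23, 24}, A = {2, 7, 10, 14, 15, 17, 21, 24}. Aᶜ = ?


Aᶜ = U \ A = elements in U but not in A
U = {1, 2, 3, 4, 5, 6, 7, 8, 9, 10, 11, 12, 13, 14, 15, 16, 17, 18, 19, 20, 21, 22, 23, 24}
A = {2, 7, 10, 14, 15, 17, 21, 24}
Aᶜ = {1, 3, 4, 5, 6, 8, 9, 11, 12, 13, 16, 18, 19, 20, 22, 23}

Aᶜ = {1, 3, 4, 5, 6, 8, 9, 11, 12, 13, 16, 18, 19, 20, 22, 23}


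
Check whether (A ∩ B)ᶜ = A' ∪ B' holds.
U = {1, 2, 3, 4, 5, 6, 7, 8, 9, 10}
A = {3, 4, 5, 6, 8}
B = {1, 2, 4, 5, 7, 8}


LHS: A ∩ B = {4, 5, 8}
(A ∩ B)' = U \ (A ∩ B) = {1, 2, 3, 6, 7, 9, 10}
A' = {1, 2, 7, 9, 10}, B' = {3, 6, 9, 10}
Claimed RHS: A' ∪ B' = {1, 2, 3, 6, 7, 9, 10}
Identity is VALID: LHS = RHS = {1, 2, 3, 6, 7, 9, 10} ✓

Identity is valid. (A ∩ B)' = A' ∪ B' = {1, 2, 3, 6, 7, 9, 10}


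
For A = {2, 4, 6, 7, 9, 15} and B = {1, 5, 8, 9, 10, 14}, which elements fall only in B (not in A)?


A = {2, 4, 6, 7, 9, 15}
B = {1, 5, 8, 9, 10, 14}
Region: only in B (not in A)
Elements: {1, 5, 8, 10, 14}

Elements only in B (not in A): {1, 5, 8, 10, 14}


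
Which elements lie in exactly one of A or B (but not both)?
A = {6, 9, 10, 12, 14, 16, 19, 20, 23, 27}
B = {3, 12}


A △ B = (A \ B) ∪ (B \ A) = elements in exactly one of A or B
A \ B = {6, 9, 10, 14, 16, 19, 20, 23, 27}
B \ A = {3}
A △ B = {3, 6, 9, 10, 14, 16, 19, 20, 23, 27}

A △ B = {3, 6, 9, 10, 14, 16, 19, 20, 23, 27}


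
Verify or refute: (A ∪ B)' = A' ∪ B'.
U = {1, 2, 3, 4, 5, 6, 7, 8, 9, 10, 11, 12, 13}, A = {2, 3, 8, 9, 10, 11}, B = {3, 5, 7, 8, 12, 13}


LHS: A ∪ B = {2, 3, 5, 7, 8, 9, 10, 11, 12, 13}
(A ∪ B)' = U \ (A ∪ B) = {1, 4, 6}
A' = {1, 4, 5, 6, 7, 12, 13}, B' = {1, 2, 4, 6, 9, 10, 11}
Claimed RHS: A' ∪ B' = {1, 2, 4, 5, 6, 7, 9, 10, 11, 12, 13}
Identity is INVALID: LHS = {1, 4, 6} but the RHS claimed here equals {1, 2, 4, 5, 6, 7, 9, 10, 11, 12, 13}. The correct form is (A ∪ B)' = A' ∩ B'.

Identity is invalid: (A ∪ B)' = {1, 4, 6} but A' ∪ B' = {1, 2, 4, 5, 6, 7, 9, 10, 11, 12, 13}. The correct De Morgan law is (A ∪ B)' = A' ∩ B'.


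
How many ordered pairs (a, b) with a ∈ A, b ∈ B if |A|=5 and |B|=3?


|A × B| = |A| × |B|
= 5 × 3
= 15

|A × B| = 15


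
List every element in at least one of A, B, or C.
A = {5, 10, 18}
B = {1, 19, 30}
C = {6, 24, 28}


A ∪ B = {1, 5, 10, 18, 19, 30}
(A ∪ B) ∪ C = {1, 5, 6, 10, 18, 19, 24, 28, 30}

A ∪ B ∪ C = {1, 5, 6, 10, 18, 19, 24, 28, 30}


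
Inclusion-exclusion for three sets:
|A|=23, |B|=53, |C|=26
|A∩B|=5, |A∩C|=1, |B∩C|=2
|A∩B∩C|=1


|A∪B∪C| = |A|+|B|+|C| - |A∩B|-|A∩C|-|B∩C| + |A∩B∩C|
= 23+53+26 - 5-1-2 + 1
= 102 - 8 + 1
= 95

|A ∪ B ∪ C| = 95


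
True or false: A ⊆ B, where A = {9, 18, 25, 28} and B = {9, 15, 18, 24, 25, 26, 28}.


A ⊆ B means every element of A is in B.
All elements of A are in B.
So A ⊆ B.

Yes, A ⊆ B


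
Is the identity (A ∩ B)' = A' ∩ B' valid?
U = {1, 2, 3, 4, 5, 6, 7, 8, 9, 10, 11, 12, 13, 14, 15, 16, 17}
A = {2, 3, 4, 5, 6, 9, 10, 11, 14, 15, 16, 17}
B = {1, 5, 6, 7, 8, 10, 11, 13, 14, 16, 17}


LHS: A ∩ B = {5, 6, 10, 11, 14, 16, 17}
(A ∩ B)' = U \ (A ∩ B) = {1, 2, 3, 4, 7, 8, 9, 12, 13, 15}
A' = {1, 7, 8, 12, 13}, B' = {2, 3, 4, 9, 12, 15}
Claimed RHS: A' ∩ B' = {12}
Identity is INVALID: LHS = {1, 2, 3, 4, 7, 8, 9, 12, 13, 15} but the RHS claimed here equals {12}. The correct form is (A ∩ B)' = A' ∪ B'.

Identity is invalid: (A ∩ B)' = {1, 2, 3, 4, 7, 8, 9, 12, 13, 15} but A' ∩ B' = {12}. The correct De Morgan law is (A ∩ B)' = A' ∪ B'.


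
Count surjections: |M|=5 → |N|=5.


n = |M| = 5, k = |N| = 5. Surjections via inclusion-exclusion:
S(n,k) = Σ(-1)^i × C(k,i) × (k-i)^n, i=0 to k
i=0: (-1)^0×C(5,0)×5^5 = 3125
i=1: (-1)^1×C(5,1)×4^5 = -5120
i=2: (-1)^2×C(5,2)×3^5 = 2430
i=3: (-1)^3×C(5,3)×2^5 = -320
i=4: (-1)^4×C(5,4)×1^5 = 5
i=5: (-1)^5×C(5,5)×0^5 = 0
Total = 120

Number of surjections = 120


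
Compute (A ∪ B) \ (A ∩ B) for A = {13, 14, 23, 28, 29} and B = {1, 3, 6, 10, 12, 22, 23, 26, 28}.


A △ B = (A \ B) ∪ (B \ A) = elements in exactly one of A or B
A \ B = {13, 14, 29}
B \ A = {1, 3, 6, 10, 12, 22, 26}
A △ B = {1, 3, 6, 10, 12, 13, 14, 22, 26, 29}

A △ B = {1, 3, 6, 10, 12, 13, 14, 22, 26, 29}


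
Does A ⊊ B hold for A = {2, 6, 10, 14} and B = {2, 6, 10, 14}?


A ⊂ B requires: A ⊆ B AND A ≠ B.
A ⊆ B? Yes
A = B? Yes
A = B, so A is not a PROPER subset.

No, A is not a proper subset of B


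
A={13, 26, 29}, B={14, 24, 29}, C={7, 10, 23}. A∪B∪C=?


A ∪ B = {13, 14, 24, 26, 29}
(A ∪ B) ∪ C = {7, 10, 13, 14, 23, 24, 26, 29}

A ∪ B ∪ C = {7, 10, 13, 14, 23, 24, 26, 29}


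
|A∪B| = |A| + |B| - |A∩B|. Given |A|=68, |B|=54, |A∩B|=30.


|A ∪ B| = |A| + |B| - |A ∩ B|
= 68 + 54 - 30
= 92

|A ∪ B| = 92


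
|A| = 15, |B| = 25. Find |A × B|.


|A × B| = |A| × |B|
= 15 × 25
= 375

|A × B| = 375


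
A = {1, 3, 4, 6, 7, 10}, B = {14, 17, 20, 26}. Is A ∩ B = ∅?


Disjoint means A ∩ B = ∅.
A ∩ B = ∅
A ∩ B = ∅, so A and B are disjoint.

Yes, A and B are disjoint


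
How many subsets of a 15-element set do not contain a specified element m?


Subsets of A avoiding m are subsets of A \ {m}, which has 14 elements.
Count = 2^(n-1) = 2^14
= 16384

Number of subsets avoiding m = 16384


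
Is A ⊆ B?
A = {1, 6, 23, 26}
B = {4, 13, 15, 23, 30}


A ⊆ B means every element of A is in B.
Elements in A not in B: {1, 6, 26}
So A ⊄ B.

No, A ⊄ B


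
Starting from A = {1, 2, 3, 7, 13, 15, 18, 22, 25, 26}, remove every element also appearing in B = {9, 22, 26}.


A \ B = elements in A but not in B
A = {1, 2, 3, 7, 13, 15, 18, 22, 25, 26}
B = {9, 22, 26}
Remove from A any elements in B
A \ B = {1, 2, 3, 7, 13, 15, 18, 25}

A \ B = {1, 2, 3, 7, 13, 15, 18, 25}


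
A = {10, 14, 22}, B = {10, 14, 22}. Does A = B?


Two sets are equal iff they have exactly the same elements.
A = {10, 14, 22}
B = {10, 14, 22}
Same elements → A = B

Yes, A = B


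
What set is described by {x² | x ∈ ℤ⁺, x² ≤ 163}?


Checking each candidate:
Condition: positive perfect squares ≤ 163
Result = {1, 4, 9, 16, 25, 36, 49, 64, 81, 100, 121, 144}

{1, 4, 9, 16, 25, 36, 49, 64, 81, 100, 121, 144}


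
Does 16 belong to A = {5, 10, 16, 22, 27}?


A = {5, 10, 16, 22, 27}
Checking if 16 is in A
16 is in A → True

16 ∈ A


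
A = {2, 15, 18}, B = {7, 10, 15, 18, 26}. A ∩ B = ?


A ∩ B = elements in both A and B
A = {2, 15, 18}
B = {7, 10, 15, 18, 26}
A ∩ B = {15, 18}

A ∩ B = {15, 18}


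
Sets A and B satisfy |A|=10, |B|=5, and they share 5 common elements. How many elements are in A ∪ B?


|A ∪ B| = |A| + |B| - |A ∩ B|
= 10 + 5 - 5
= 10

|A ∪ B| = 10
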